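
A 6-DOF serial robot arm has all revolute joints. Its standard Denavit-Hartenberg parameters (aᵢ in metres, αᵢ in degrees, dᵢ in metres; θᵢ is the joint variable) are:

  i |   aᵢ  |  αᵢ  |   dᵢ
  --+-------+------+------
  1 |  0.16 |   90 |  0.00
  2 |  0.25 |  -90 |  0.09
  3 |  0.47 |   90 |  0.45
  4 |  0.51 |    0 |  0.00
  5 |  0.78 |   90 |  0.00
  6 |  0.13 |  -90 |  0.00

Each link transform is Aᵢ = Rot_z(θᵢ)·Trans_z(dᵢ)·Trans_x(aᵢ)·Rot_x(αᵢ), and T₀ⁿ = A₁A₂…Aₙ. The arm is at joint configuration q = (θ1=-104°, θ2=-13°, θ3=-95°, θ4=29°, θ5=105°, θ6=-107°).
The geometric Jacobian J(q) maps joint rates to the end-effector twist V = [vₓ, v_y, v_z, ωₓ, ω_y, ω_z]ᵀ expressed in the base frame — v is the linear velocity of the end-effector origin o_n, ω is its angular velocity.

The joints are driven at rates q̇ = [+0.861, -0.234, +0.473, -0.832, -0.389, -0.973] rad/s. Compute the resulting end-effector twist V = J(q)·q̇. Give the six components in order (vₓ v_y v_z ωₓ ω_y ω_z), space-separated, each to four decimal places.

-0.4199 -0.7248 0.0079 0.5103 -1.3629 0.3760

o_n = [-0.6707, -0.6234, 1.1232]
J₁: ẑ×o_n = [0.6234, -0.6707, 0.0000], ω = ẑ
J2: z=[-0.9703, 0.2419, 0.0000] o=[-0.0387, -0.1552, 0.0000] → [0.2717, 1.0898, 0.6072, -0.9703, 0.2419, 0.0000]
J3: z=[-0.0544, -0.2183, 0.9744] o=[-0.1850, -0.3698, -0.0562] → [-0.0103, -0.4091, -0.0922, -0.0544, -0.2183, 0.9744]
J4: z=[0.3194, 0.9207, 0.2241] o=[-0.6541, -0.3161, 0.3914] → [0.7426, -0.2374, -0.0829, 0.3194, 0.9207, 0.2241]
J5: z=[0.3194, 0.9207, 0.2241] o=[-1.0896, -0.2258, 0.6411] → [0.5330, -0.0601, -0.5127, 0.3194, 0.9207, 0.2241]
J6: z=[-0.7183, 0.0810, 0.6910] o=[-0.6075, -0.5235, 1.1772] → [0.0647, -0.0824, 0.0769, -0.7183, 0.0810, 0.6910]
V = J·q̇ = [-0.4199, -0.7248, 0.0079, 0.5103, -1.3629, 0.3760]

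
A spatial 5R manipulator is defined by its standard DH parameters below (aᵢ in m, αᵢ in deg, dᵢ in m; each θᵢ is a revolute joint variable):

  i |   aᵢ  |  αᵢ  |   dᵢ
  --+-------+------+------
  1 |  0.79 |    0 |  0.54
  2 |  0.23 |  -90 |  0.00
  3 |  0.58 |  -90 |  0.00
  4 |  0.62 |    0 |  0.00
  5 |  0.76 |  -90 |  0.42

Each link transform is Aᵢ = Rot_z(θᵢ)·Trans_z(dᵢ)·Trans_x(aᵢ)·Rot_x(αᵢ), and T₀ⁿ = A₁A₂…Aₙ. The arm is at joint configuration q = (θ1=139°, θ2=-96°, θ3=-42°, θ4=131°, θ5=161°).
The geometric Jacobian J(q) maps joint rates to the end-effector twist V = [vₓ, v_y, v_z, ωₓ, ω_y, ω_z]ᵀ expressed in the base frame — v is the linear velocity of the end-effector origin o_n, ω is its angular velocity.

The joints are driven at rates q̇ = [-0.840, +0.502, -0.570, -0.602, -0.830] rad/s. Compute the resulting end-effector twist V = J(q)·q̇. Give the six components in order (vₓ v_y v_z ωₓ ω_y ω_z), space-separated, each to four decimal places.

0.1861 0.0976 -0.1325 -0.3120 -1.0704 0.7262

o_n = [-0.1350, 1.2720, 0.5343]
J₁: ẑ×o_n = [-1.2720, -0.1350, 0.0000], ω = ẑ
J2: z=[0.0000, 0.0000, 1.0000] o=[-0.5962, 0.5183, 0.5400] → [-0.7538, 0.4612, 0.0000, 0.0000, 0.0000, 1.0000]
J3: z=[-0.6820, 0.7314, 0.0000] o=[-0.4280, 0.6751, 0.5400] → [-0.0042, -0.0039, -0.6214, -0.6820, 0.7314, 0.0000]
J4: z=[0.4894, 0.4563, -0.7431] o=[-0.1128, 0.9691, 0.9281] → [0.0454, 0.2093, 0.1584, 0.4894, 0.4563, -0.7431]
J5: z=[0.4894, 0.4563, -0.7431] o=[-0.0147, 0.4207, 0.6559] → [0.5771, 0.1489, 0.4715, 0.4894, 0.4563, -0.7431]
V = J·q̇ = [0.1861, 0.0976, -0.1325, -0.3120, -1.0704, 0.7262]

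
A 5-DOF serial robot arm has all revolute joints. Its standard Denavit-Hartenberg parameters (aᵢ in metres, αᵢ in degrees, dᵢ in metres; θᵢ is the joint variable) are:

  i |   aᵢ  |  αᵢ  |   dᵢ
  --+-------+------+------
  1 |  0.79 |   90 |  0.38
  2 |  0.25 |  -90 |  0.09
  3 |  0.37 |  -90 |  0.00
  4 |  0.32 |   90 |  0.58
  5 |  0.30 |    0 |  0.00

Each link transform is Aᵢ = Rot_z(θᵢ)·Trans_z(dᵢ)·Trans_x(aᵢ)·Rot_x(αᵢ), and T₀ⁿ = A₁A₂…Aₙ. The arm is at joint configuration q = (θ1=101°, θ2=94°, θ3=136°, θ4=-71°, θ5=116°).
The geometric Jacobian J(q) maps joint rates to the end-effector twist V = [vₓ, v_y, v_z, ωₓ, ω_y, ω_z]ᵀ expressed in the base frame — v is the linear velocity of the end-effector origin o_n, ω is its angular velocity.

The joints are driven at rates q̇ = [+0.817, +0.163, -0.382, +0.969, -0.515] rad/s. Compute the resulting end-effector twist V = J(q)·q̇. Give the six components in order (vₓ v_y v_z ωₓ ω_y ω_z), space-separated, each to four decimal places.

o_n = [0.2687, 0.7221, -0.2814]
J₁: ẑ×o_n = [-0.7221, 0.2687, 0.0000], ω = ẑ
J2: z=[0.9816, 0.1908, 0.0000] o=[-0.1507, 0.7755, 0.3800] → [-0.1262, 0.6492, -0.1324, 0.9816, 0.1908, 0.0000]
J3: z=[0.1903, -0.9792, -0.0698] o=[-0.0591, 0.7755, 0.6294] → [0.8881, 0.1505, 0.3108, 0.1903, -0.9792, -0.0698]
J4: z=[0.6969, 0.1848, -0.6930] o=[-0.3149, 0.7447, 0.3639] → [-0.1349, 0.0452, -0.1236, 0.6969, 0.1848, -0.6930]
J5: z=[0.7158, -0.2401, 0.6558] o=[0.0748, 0.5470, -0.1339] → [-0.0795, 0.2327, 0.1719, 0.7158, -0.2401, 0.6558]
V = J·q̇ = [-1.0396, 0.1919, -0.3486, 0.3939, 0.7079, -0.1656]

-1.0396 0.1919 -0.3486 0.3939 0.7079 -0.1656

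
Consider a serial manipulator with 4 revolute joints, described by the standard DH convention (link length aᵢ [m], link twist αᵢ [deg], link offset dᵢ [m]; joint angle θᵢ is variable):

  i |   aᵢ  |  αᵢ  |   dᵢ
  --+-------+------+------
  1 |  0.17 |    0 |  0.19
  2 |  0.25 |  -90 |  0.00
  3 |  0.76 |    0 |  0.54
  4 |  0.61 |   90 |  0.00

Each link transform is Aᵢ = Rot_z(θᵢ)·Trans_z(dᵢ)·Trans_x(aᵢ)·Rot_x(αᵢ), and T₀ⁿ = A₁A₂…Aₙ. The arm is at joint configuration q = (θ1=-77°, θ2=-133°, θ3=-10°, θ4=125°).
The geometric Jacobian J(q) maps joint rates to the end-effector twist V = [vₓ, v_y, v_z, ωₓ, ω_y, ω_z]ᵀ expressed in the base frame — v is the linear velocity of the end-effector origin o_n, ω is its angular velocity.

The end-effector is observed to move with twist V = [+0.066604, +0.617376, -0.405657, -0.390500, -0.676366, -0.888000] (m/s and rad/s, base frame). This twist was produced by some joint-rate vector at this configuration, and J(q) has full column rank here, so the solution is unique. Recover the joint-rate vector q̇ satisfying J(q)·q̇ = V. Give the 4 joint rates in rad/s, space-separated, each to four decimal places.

-0.7740 -0.1140 0.8110 -0.0300

o_n = [-0.8732, -0.2630, -0.2309]
J₁: ẑ×o_n = [0.2630, -0.8732, 0.0000], ω = ẑ
J2: z=[0.0000, 0.0000, 1.0000] o=[0.0382, -0.1656, 0.1900] → [0.0973, -0.9114, 0.0000, 0.0000, 0.0000, 1.0000]
J3: z=[-0.5000, -0.8660, 0.0000] o=[-0.1783, -0.0406, 0.1900] → [0.3645, -0.2104, -0.4907, -0.5000, -0.8660, 0.0000]
J4: z=[-0.5000, -0.8660, 0.0000] o=[-1.0964, -0.1341, 0.3220] → [0.4788, -0.2764, 0.2578, -0.5000, -0.8660, 0.0000]
q̇ = J⁺·V = [-0.7740, -0.1140, 0.8110, -0.0300]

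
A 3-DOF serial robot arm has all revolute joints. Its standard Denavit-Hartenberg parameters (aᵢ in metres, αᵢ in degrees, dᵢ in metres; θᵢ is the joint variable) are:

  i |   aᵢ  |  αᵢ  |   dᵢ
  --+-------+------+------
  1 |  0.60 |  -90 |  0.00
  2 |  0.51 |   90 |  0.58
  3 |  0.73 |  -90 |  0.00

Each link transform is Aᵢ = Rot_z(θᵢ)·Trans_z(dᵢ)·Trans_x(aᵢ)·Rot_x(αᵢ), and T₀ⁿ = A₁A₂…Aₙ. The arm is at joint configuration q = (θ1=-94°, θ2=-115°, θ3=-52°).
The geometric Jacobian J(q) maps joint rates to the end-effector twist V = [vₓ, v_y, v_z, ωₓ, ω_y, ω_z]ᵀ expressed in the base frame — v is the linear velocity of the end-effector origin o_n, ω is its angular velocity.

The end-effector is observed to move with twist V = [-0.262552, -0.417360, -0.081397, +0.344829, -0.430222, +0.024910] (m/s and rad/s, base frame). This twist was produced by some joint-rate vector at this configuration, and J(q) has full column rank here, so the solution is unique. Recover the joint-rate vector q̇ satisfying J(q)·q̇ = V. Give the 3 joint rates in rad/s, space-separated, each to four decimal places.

-0.1640 0.3740 -0.4470

o_n = [-0.0088, -0.1944, 0.8695]
J₁: ẑ×o_n = [0.1944, -0.0088, 0.0000], ω = ẑ
J2: z=[0.9976, -0.0698, 0.0000] o=[-0.0419, -0.5985, 0.0000] → [-0.0607, -0.8674, 0.4055, 0.9976, -0.0698, 0.0000]
J3: z=[0.0632, 0.9041, -0.4226] o=[0.5518, -0.4240, 0.4622] → [0.4653, 0.2112, 0.5214, 0.0632, 0.9041, -0.4226]
q̇ = J⁺·V = [-0.1640, 0.3740, -0.4470]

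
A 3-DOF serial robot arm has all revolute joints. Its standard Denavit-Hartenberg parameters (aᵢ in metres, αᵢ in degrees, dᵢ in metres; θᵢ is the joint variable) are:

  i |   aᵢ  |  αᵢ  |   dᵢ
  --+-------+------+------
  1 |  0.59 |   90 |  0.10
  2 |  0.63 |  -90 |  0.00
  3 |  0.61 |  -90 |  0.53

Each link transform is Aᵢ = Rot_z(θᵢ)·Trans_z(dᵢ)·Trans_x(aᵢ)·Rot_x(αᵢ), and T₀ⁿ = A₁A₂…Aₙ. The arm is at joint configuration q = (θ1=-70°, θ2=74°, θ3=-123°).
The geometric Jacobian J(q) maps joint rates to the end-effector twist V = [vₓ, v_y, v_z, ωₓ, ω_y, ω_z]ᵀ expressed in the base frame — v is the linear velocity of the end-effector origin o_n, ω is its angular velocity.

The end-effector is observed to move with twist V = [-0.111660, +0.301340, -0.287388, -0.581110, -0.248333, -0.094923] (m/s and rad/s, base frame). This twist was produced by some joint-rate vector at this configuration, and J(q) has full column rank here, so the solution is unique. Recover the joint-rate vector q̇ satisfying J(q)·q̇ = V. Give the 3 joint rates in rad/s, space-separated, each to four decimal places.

-0.0850 0.6310 -0.0360

o_n = [-0.4251, -0.3278, 0.5323]
J₁: ẑ×o_n = [0.3278, -0.4251, 0.0000], ω = ẑ
J2: z=[-0.9397, -0.3420, 0.0000] o=[0.2018, -0.5544, 0.1000] → [-0.1479, 0.4063, -0.4274, -0.9397, -0.3420, 0.0000]
J3: z=[-0.3288, 0.9033, 0.2756] o=[0.2612, -0.7176, 0.7056] → [-0.2640, -0.2461, 0.4918, -0.3288, 0.9033, 0.2756]
q̇ = J⁺·V = [-0.0850, 0.6310, -0.0360]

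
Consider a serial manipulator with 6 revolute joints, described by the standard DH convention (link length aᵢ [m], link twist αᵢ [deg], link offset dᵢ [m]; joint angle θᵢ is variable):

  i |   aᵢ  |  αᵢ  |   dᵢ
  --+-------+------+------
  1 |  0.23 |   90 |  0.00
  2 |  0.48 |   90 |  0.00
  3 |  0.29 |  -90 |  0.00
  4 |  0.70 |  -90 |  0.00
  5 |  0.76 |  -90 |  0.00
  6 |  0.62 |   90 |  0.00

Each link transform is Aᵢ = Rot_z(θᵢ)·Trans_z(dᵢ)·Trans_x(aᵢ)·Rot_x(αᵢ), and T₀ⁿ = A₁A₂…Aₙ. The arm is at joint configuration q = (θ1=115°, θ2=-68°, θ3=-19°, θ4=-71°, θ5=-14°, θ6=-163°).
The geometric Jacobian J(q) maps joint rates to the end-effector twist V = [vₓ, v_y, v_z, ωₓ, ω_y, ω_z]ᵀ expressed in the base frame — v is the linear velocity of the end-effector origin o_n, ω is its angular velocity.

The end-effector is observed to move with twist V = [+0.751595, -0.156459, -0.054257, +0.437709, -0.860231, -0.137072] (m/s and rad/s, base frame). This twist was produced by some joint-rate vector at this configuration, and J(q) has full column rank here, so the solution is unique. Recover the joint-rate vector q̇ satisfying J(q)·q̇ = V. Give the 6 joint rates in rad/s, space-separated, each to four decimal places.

o_n = [-0.1744, -0.1072, -1.3911]
J₁: ẑ×o_n = [0.1072, -0.1744, 0.0000], ω = ẑ
J2: z=[0.9063, 0.4226, 0.0000] o=[-0.0972, 0.2085, 0.0000] → [-0.5879, 1.2607, -0.2535, 0.9063, 0.4226, 0.0000]
J3: z=[0.3918, -0.8403, -0.3746] o=[-0.1732, 0.3714, -0.4450] → [0.6156, 0.3711, -0.1886, 0.3918, -0.8403, -0.3746]
J4: z=[0.8054, 0.5101, -0.3019] o=[-0.3022, 0.4246, -0.6993] → [-0.5134, 0.5186, -0.4935, 0.8054, 0.5101, -0.3019]
J5: z=[-0.5481, 0.4470, -0.7069] o=[-0.1442, -0.0898, -1.1470] → [-0.1215, -0.1124, 0.0231, -0.5481, 0.4470, -0.7069]
J6: z=[-0.7269, -0.6727, 0.1382] o=[0.1703, -0.5378, -1.6742] → [-0.2500, 0.1582, -0.5449, -0.7269, -0.6727, 0.1382]
q̇ = J⁺·V = [-0.0890, -0.4820, 0.7950, 0.2190, -0.4800, -0.1700]

-0.0890 -0.4820 0.7950 0.2190 -0.4800 -0.1700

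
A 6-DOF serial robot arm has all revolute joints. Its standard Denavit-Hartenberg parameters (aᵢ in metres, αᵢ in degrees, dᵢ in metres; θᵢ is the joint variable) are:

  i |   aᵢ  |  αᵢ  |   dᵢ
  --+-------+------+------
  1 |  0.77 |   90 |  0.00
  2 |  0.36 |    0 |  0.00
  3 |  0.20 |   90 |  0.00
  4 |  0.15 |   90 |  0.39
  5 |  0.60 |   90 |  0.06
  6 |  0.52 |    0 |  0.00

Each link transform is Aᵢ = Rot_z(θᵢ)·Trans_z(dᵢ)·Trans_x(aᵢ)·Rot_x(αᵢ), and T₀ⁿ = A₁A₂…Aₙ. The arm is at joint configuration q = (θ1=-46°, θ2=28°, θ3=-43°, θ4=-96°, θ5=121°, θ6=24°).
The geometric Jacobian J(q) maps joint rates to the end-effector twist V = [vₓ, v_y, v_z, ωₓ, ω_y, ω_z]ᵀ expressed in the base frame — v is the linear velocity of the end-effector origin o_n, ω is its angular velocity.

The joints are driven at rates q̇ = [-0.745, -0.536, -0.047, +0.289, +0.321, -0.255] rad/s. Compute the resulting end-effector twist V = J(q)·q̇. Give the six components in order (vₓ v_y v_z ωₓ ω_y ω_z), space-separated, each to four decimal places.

-1.1875 0.1056 0.1624 0.0116 0.4660 -0.8206

o_n = [0.1920, -0.8176, -1.0906]
J₁: ẑ×o_n = [0.8176, 0.1920, -0.0000], ω = ẑ
J2: z=[-0.7193, -0.6947, 0.0000] o=[0.5349, -0.5539, 0.0000] → [0.7576, -0.7845, -0.0484, -0.7193, -0.6947, 0.0000]
J3: z=[-0.7193, -0.6947, 0.0000] o=[0.7557, -0.7825, 0.1690] → [0.8750, -0.9061, -0.3663, -0.7193, -0.6947, 0.0000]
J4: z=[-0.1798, 0.1862, -0.9659] o=[0.8899, -0.9215, 0.1172] → [-0.1245, 0.4569, 0.1113, -0.1798, 0.1862, -0.9659]
J5: z=[-0.7425, 0.6184, 0.2574] o=[0.9166, -0.7344, -0.2554] → [-0.4951, -0.8066, 0.5099, -0.7425, 0.6184, 0.2574]
J6: z=[0.4605, 0.7503, -0.4743] o=[0.5801, -0.8375, -0.7451] → [-0.2498, 0.3432, 0.3003, 0.4605, 0.7503, -0.4743]
V = J·q̇ = [-1.1875, 0.1056, 0.1624, 0.0116, 0.4660, -0.8206]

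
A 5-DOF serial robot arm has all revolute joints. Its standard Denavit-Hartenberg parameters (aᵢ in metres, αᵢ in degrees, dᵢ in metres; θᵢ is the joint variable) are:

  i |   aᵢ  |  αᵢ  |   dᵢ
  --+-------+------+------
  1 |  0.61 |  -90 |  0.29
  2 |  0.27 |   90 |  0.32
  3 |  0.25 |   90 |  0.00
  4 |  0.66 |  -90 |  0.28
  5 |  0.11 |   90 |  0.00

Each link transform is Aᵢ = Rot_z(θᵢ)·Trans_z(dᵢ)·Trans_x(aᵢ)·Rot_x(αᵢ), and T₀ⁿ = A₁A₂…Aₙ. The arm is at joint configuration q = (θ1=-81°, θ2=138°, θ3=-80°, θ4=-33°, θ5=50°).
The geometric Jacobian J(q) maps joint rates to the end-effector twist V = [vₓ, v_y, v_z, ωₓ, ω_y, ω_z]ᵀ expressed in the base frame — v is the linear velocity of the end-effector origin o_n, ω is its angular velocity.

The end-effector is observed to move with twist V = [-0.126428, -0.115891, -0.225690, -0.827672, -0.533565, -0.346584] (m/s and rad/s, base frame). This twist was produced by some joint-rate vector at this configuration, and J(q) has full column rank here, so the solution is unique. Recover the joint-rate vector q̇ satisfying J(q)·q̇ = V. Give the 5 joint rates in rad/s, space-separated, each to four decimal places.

o_n = [-0.5294, -0.2610, 0.4338]
J₁: ẑ×o_n = [0.2610, -0.5294, 0.0000], ω = ẑ
J2: z=[0.9877, 0.1564, 0.0000] o=[0.0954, -0.6025, 0.2900] → [0.0225, -0.1420, 0.4350, 0.9877, 0.1564, 0.0000]
J3: z=[0.1047, -0.6609, -0.7431] o=[0.3801, -0.3543, 0.1093] → [-0.1451, 0.6419, -0.5913, 0.1047, -0.6609, -0.7431]
J4: z=[-0.0570, -0.7500, 0.6590] o=[0.1319, -0.3609, 0.0803] → [-0.3310, -0.4156, -0.5017, -0.0570, -0.7500, 0.6590]
J5: z=[-0.4530, -0.5688, -0.6865] o=[-0.4713, -0.3481, 0.4676] → [0.0790, 0.0246, -0.0725, -0.4530, -0.5688, -0.6865]
q̇ = J⁺·V = [-0.3750, -0.4440, -0.3640, 0.3890, 0.7260]

-0.3750 -0.4440 -0.3640 0.3890 0.7260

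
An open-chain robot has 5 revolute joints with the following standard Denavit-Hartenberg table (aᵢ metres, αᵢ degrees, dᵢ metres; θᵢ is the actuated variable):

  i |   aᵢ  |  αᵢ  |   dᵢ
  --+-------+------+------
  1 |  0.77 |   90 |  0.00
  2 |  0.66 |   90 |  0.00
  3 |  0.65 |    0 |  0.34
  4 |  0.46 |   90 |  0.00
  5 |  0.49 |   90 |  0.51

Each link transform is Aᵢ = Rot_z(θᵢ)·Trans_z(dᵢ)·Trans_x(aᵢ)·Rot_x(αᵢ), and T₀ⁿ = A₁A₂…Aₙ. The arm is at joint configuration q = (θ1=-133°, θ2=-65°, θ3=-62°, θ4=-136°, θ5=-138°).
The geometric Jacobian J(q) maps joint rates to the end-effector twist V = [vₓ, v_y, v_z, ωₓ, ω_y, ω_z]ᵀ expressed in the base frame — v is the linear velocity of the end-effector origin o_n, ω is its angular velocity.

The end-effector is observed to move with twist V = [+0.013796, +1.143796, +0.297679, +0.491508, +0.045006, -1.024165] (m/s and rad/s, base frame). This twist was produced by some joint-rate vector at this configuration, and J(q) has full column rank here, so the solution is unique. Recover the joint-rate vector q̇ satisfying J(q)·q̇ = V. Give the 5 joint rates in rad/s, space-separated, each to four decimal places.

-0.6660 -0.8490 -0.3720 0.8570 0.5470

o_n = [-0.7716, -0.9144, -0.9401]
J₁: ẑ×o_n = [0.9144, -0.7716, 0.0000], ω = ẑ
J2: z=[-0.7314, 0.6820, 0.0000] o=[-0.5251, -0.5631, 0.0000] → [-0.6411, -0.6875, 0.4250, -0.7314, 0.6820, 0.0000]
J3: z=[0.6181, 0.6628, -0.4226] o=[-0.7154, -0.7671, -0.5982] → [-0.2888, 0.2351, -0.0537, 0.6181, 0.6628, -0.4226]
J4: z=[0.6181, 0.6628, -0.4226] o=[-0.1734, -1.0275, -1.0184] → [0.0998, 0.2044, 0.4664, 0.6181, 0.6628, -0.4226]
J5: z=[-0.7846, 0.5531, -0.2801] o=[-0.1513, -0.7953, -0.6219] → [-0.2093, -0.0759, 0.4365, -0.7846, 0.5531, -0.2801]
q̇ = J⁺·V = [-0.6660, -0.8490, -0.3720, 0.8570, 0.5470]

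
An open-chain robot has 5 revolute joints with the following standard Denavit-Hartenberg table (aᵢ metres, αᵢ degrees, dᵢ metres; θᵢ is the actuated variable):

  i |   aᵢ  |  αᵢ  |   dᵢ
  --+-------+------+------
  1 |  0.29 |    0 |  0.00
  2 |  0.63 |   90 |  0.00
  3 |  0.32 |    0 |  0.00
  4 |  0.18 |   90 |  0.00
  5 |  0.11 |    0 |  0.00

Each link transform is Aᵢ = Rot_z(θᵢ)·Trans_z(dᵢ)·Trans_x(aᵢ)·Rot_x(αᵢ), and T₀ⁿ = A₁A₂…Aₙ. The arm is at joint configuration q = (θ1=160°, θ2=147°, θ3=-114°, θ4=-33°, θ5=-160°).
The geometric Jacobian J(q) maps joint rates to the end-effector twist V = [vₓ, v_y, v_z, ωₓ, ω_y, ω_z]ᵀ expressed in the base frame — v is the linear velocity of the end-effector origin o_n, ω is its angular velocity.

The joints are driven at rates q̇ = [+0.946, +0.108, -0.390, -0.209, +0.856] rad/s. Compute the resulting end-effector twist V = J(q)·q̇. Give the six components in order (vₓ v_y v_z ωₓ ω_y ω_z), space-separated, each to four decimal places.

0.2197 0.2360 0.0717 0.1978 0.7328 1.7719

o_n = [0.0197, -0.2260, -0.3341]
J₁: ẑ×o_n = [0.2260, 0.0197, -0.0000], ω = ẑ
J2: z=[0.0000, 0.0000, 1.0000] o=[-0.2725, 0.0992, 0.0000] → [0.3252, 0.2922, -0.0000, 0.0000, 0.0000, 1.0000]
J3: z=[-0.7986, -0.6018, 0.0000] o=[0.1066, -0.4040, 0.0000] → [0.2010, -0.2668, -0.1944, -0.7986, -0.6018, 0.0000]
J4: z=[-0.7986, -0.6018, 0.0000] o=[0.0283, -0.3000, -0.2923] → [0.0251, -0.0333, -0.0643, -0.7986, -0.6018, 0.0000]
J5: z=[-0.3278, 0.4350, 0.8387] o=[-0.0625, -0.1794, -0.3904] → [0.0636, 0.0874, -0.0205, -0.3278, 0.4350, 0.8387]
V = J·q̇ = [0.2197, 0.2360, 0.0717, 0.1978, 0.7328, 1.7719]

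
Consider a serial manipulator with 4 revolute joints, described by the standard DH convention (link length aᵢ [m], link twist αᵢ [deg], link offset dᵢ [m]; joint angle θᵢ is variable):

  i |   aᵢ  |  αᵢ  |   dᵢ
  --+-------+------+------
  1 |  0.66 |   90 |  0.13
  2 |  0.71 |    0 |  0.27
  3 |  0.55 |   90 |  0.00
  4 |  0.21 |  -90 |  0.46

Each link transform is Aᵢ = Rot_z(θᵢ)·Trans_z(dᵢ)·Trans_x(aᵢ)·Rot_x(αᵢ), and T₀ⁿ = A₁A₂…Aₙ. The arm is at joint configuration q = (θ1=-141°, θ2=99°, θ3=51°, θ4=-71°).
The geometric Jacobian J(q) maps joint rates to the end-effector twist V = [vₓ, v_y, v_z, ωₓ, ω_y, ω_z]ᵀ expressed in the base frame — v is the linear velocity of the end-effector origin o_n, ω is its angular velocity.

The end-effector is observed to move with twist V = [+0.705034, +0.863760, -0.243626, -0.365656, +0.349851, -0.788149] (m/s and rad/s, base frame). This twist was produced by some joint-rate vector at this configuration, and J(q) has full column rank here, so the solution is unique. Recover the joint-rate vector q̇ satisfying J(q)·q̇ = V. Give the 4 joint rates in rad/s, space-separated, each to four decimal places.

o_n = [-0.2341, -0.0977, 1.5388]
J₁: ẑ×o_n = [0.0977, -0.2341, 0.0000], ω = ẑ
J2: z=[-0.6293, 0.7771, 0.0000] o=[-0.5129, -0.4154, 0.1300] → [1.0949, 0.8866, -0.4166, -0.6293, 0.7771, 0.0000]
J3: z=[-0.6293, 0.7771, 0.0000] o=[-0.5965, -0.1356, 0.8313] → [0.5499, 0.4453, -0.3055, -0.6293, 0.7771, 0.0000]
J4: z=[-0.3886, -0.3147, 0.8660] o=[-0.2264, 0.1641, 1.1063] → [0.0906, 0.1613, 0.0993, -0.3886, -0.3147, 0.8660]
q̇ = J⁺·V = [-0.8990, 0.9270, -0.4250, 0.1280]

-0.8990 0.9270 -0.4250 0.1280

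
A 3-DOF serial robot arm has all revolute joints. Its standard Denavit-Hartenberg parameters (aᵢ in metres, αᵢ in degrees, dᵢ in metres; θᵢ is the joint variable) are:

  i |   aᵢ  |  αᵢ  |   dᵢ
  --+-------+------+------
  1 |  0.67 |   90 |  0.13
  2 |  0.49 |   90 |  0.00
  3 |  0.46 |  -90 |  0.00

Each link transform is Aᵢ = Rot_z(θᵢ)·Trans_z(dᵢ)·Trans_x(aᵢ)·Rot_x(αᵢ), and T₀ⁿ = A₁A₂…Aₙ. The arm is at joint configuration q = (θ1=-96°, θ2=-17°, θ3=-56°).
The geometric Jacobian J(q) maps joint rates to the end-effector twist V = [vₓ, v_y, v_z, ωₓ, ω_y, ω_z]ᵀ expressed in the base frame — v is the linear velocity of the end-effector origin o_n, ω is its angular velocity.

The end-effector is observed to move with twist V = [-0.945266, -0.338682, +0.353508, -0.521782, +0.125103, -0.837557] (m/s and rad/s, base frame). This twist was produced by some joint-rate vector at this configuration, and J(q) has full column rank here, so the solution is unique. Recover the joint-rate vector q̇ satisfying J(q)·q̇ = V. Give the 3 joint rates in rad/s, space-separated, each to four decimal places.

o_n = [0.2345, -1.4169, -0.0885]
J₁: ẑ×o_n = [1.4169, 0.2345, -0.0000], ω = ẑ
J2: z=[-0.9945, 0.1045, 0.0000] o=[-0.0700, -0.6663, 0.1300] → [-0.0228, -0.2173, 0.7146, -0.9945, 0.1045, 0.0000]
J3: z=[0.0306, 0.2908, -0.9563] o=[-0.1190, -1.1324, -0.0133] → [-0.2939, -0.3358, -0.1115, 0.0306, 0.2908, -0.9563]
q̇ = J⁺·V = [-0.6090, 0.5320, 0.2390]

-0.6090 0.5320 0.2390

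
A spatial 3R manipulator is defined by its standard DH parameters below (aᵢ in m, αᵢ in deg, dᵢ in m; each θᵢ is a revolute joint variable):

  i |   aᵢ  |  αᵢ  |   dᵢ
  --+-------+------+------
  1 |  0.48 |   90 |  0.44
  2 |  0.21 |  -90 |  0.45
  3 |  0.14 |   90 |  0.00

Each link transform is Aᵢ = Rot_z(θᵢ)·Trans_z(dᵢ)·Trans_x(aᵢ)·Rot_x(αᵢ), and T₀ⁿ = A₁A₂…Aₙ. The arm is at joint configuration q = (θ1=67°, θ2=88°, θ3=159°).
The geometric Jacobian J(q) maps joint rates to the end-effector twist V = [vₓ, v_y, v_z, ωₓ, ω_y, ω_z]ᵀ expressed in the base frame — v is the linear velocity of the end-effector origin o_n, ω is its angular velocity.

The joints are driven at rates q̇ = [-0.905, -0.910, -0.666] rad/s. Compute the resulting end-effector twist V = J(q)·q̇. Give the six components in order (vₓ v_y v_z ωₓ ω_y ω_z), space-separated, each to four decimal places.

o_n = [0.5567, 0.2882, 0.5193]
J₁: ẑ×o_n = [-0.2882, 0.5567, 0.0000], ω = ẑ
J2: z=[0.9205, -0.3907, 0.0000] o=[0.1876, 0.4418, 0.4400] → [-0.0310, -0.0730, 0.0028, 0.9205, -0.3907, 0.0000]
J3: z=[-0.3905, -0.9199, 0.0349] o=[0.6046, 0.2728, 0.6499] → [0.1196, -0.0527, -0.0501, -0.3905, -0.9199, 0.0349]
V = J·q̇ = [0.2093, -0.4023, 0.0309, -0.5776, 0.9682, -0.9282]

0.2093 -0.4023 0.0309 -0.5776 0.9682 -0.9282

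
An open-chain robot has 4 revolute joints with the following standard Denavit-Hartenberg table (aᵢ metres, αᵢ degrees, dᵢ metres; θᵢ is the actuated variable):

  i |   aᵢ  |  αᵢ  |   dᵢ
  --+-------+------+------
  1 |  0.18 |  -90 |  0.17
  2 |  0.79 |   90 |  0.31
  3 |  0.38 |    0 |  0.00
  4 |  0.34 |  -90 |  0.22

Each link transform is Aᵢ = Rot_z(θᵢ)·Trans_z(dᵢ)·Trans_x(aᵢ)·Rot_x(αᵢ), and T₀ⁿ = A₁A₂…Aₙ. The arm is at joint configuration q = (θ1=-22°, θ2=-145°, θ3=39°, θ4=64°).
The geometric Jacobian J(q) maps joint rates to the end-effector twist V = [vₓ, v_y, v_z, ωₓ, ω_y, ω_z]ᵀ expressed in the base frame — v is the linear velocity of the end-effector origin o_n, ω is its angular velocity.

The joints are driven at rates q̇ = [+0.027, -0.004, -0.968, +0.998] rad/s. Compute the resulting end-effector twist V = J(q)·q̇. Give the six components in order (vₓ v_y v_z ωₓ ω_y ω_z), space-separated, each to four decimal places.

o_n = [-0.3865, 1.1057, 0.5684]
J₁: ẑ×o_n = [-1.1057, -0.3865, 0.0000], ω = ẑ
J2: z=[0.3746, 0.9272, 0.0000] o=[0.1669, -0.0674, 0.1700] → [0.3694, -0.1493, 0.9526, 0.3746, 0.9272, 0.0000]
J3: z=[-0.5318, 0.2149, -0.8192] o=[-0.3170, 0.4624, 0.6231] → [0.5152, 0.0279, -0.3272, -0.5318, 0.2149, -0.8192]
J4: z=[-0.5318, 0.2149, -0.8192] o=[-0.4517, 0.7748, 0.7925] → [0.2230, -0.1726, -0.1900, -0.5318, 0.2149, -0.8192]
V = J·q̇ = [-0.3075, -0.2090, 0.1233, -0.0175, 0.0027, 0.0024]

-0.3075 -0.2090 0.1233 -0.0175 0.0027 0.0024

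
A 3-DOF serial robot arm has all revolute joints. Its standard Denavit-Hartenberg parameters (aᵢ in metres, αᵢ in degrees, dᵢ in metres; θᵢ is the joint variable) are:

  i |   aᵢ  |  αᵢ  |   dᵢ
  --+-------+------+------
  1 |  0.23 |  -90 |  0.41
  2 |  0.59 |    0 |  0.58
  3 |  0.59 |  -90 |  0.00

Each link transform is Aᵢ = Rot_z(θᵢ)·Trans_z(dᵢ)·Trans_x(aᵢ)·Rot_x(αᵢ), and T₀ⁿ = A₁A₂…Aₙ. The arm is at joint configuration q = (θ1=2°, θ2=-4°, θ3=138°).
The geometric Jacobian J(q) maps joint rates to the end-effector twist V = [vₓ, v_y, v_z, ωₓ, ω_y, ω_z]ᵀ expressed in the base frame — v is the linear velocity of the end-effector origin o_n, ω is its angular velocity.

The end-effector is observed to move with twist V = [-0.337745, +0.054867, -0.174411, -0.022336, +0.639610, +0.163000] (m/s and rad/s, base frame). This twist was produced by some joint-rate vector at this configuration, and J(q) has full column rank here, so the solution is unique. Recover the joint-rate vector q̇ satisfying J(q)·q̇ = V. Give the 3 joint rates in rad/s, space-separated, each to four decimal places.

0.1630 0.7420 -0.1020

o_n = [0.3882, 0.5939, 0.0267]
J₁: ẑ×o_n = [-0.5939, 0.3882, 0.0000], ω = ẑ
J2: z=[-0.0349, 0.9994, 0.0000] o=[0.2299, 0.0080, 0.4100] → [-0.3830, -0.0134, -0.1787, -0.0349, 0.9994, 0.0000]
J3: z=[-0.0349, 0.9994, 0.0000] o=[0.7978, 0.6082, 0.4512] → [-0.4242, -0.0148, 0.4098, -0.0349, 0.9994, 0.0000]
q̇ = J⁺·V = [0.1630, 0.7420, -0.1020]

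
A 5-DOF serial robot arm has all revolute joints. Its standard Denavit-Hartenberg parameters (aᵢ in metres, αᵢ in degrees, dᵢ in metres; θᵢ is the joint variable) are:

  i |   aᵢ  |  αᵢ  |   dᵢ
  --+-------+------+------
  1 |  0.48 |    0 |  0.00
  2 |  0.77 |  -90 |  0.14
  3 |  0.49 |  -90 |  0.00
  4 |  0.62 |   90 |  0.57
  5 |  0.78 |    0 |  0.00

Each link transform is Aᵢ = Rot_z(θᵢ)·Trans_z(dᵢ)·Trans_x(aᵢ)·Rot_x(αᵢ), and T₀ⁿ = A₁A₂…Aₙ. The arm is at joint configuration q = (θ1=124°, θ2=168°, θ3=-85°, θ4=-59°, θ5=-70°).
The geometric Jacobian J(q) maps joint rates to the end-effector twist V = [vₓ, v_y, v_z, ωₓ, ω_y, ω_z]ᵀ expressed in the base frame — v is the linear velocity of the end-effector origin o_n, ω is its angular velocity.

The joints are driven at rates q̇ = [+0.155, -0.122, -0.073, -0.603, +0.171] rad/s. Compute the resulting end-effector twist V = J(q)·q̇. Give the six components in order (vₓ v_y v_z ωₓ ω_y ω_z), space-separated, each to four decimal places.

0.2830 0.1881 -0.4021 -0.2158 0.5745 -0.0605

o_n = [0.6949, 0.0428, 1.0973]
J₁: ẑ×o_n = [-0.0428, 0.6949, 0.0000], ω = ẑ
J2: z=[0.0000, 0.0000, 1.0000] o=[-0.2684, 0.3979, 0.0000] → [0.3552, 0.9633, -0.0000, 0.0000, 0.0000, 1.0000]
J3: z=[0.9272, 0.3746, 0.0000] o=[0.0200, -0.3160, 0.1400] → [0.3586, -0.8876, 0.0798, 0.9272, 0.3746, 0.0000]
J4: z=[0.3732, -0.9237, -0.0872] o=[0.0360, -0.3556, 0.6281] → [-0.3986, -0.2325, 0.7572, 0.3732, -0.9237, -0.0872]
J5: z=[0.4495, 0.2622, -0.8539] o=[0.7519, -0.7088, 0.8966] → [0.6944, -0.0416, 0.3528, 0.4495, 0.2622, -0.8539]
V = J·q̇ = [0.2830, 0.1881, -0.4021, -0.2158, 0.5745, -0.0605]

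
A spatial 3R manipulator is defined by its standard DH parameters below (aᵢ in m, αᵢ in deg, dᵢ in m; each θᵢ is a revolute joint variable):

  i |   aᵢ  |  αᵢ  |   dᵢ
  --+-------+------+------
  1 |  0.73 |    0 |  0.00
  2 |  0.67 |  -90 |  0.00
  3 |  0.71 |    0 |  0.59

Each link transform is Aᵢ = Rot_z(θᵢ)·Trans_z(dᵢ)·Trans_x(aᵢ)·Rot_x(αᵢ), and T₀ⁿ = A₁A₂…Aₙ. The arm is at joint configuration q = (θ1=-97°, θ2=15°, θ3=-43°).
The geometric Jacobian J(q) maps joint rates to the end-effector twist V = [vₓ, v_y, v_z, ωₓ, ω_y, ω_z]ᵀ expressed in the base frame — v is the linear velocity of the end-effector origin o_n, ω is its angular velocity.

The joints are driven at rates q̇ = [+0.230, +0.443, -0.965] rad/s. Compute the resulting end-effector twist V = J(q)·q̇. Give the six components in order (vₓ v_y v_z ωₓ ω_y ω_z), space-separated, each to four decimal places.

o_n = [0.6608, -1.8201, 0.4842]
J₁: ẑ×o_n = [1.8201, 0.6608, -0.0000], ω = ẑ
J2: z=[0.0000, 0.0000, 1.0000] o=[-0.0890, -0.7246, 0.0000] → [1.0956, 0.7498, -0.0000, 0.0000, 0.0000, 1.0000]
J3: z=[0.9903, 0.1392, 0.0000] o=[0.0043, -1.3880, 0.0000] → [0.0674, -0.4795, -0.5193, 0.9903, 0.1392, 0.0000]
V = J·q̇ = [0.8389, 0.9469, 0.5011, -0.9556, -0.1343, 0.6730]

0.8389 0.9469 0.5011 -0.9556 -0.1343 0.6730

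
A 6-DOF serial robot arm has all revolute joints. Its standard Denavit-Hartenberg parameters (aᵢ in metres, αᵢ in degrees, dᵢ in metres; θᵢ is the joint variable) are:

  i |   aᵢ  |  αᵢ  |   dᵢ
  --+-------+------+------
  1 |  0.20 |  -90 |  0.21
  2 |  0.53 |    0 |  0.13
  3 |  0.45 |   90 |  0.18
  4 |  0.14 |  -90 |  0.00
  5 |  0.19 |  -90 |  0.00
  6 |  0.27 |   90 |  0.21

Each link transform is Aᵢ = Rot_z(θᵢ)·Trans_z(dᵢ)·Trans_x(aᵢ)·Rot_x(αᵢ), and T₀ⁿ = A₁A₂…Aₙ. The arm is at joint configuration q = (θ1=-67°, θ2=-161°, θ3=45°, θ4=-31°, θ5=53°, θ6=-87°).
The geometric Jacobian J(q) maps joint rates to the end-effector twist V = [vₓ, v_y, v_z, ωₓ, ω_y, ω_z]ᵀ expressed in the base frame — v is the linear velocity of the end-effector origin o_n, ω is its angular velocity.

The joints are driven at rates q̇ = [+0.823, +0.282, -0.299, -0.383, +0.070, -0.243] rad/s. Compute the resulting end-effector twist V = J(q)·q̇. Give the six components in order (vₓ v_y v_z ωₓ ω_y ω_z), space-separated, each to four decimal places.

-0.4675 0.2660 0.1347 -0.0039 -0.1365 1.1087

o_n = [0.3221, 0.5006, 1.1120]
J₁: ẑ×o_n = [-0.5006, 0.3221, 0.0000], ω = ẑ
J2: z=[0.9205, 0.3907, 0.0000] o=[0.0781, -0.1841, 0.2100] → [0.3524, -0.8303, 0.5349, 0.9205, 0.3907, 0.0000]
J3: z=[0.9205, 0.3907, 0.0000] o=[0.0020, 0.3280, 0.3826] → [0.2850, -0.6714, 0.0338, 0.9205, 0.3907, 0.0000]
J4: z=[-0.3512, 0.8273, -0.4384] o=[0.0906, 0.5799, 0.7870] → [0.2341, 0.0126, -0.1637, -0.3512, 0.8273, -0.4384]
J5: z=[0.7008, 0.5428, 0.4629] o=[0.0037, 0.6001, 0.8949] → [0.1639, -0.0047, -0.2426, 0.7008, 0.5428, 0.4629]
J6: z=[0.7072, -0.6134, -0.3515] o=[-0.0140, 0.4911, 1.0495] → [-0.0350, -0.1624, 0.2129, 0.7072, -0.6134, -0.3515]
V = J·q̇ = [-0.4675, 0.2660, 0.1347, -0.0039, -0.1365, 1.1087]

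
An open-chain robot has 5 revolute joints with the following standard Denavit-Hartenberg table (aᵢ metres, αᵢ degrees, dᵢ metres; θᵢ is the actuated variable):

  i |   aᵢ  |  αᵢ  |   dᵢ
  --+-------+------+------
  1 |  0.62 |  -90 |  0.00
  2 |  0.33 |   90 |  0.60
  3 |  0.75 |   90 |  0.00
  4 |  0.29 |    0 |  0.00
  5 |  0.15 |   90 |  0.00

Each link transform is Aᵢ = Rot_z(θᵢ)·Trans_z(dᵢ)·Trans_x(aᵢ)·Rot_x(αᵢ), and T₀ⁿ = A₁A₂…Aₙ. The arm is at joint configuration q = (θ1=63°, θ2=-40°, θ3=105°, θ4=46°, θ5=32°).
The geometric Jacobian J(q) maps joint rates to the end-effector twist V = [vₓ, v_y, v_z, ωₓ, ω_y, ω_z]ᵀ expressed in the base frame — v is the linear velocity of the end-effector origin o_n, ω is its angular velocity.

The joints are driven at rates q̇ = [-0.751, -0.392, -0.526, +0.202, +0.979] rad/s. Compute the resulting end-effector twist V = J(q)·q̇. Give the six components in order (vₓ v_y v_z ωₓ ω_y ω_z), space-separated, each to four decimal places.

1.0085 1.0720 0.3493 0.6272 1.0407 -0.4207

o_n = [-1.1762, 1.1039, 0.3208]
J₁: ẑ×o_n = [-1.1039, -1.1762, 0.0000], ω = ẑ
J2: z=[-0.8910, 0.4540, 0.0000] o=[0.2815, 0.5524, 0.0000] → [0.1457, 0.2859, 0.1704, -0.8910, 0.4540, 0.0000]
J3: z=[-0.2918, -0.5727, 0.7660] o=[-0.1384, 1.0501, 0.2121] → [-0.1035, -0.7633, -0.6101, -0.2918, -0.5727, 0.7660]
J4: z=[0.1053, 0.7768, 0.6209] o=[-0.8514, 1.2465, 0.0873] → [0.2699, -0.2263, 0.2373, 0.1053, 0.7768, 0.6209]
J5: z=[0.1053, 0.7768, 0.6209] o=[-1.1037, 1.1797, 0.2136] → [0.1304, -0.0563, 0.0483, 0.1053, 0.7768, 0.6209]
V = J·q̇ = [1.0085, 1.0720, 0.3493, 0.6272, 1.0407, -0.4207]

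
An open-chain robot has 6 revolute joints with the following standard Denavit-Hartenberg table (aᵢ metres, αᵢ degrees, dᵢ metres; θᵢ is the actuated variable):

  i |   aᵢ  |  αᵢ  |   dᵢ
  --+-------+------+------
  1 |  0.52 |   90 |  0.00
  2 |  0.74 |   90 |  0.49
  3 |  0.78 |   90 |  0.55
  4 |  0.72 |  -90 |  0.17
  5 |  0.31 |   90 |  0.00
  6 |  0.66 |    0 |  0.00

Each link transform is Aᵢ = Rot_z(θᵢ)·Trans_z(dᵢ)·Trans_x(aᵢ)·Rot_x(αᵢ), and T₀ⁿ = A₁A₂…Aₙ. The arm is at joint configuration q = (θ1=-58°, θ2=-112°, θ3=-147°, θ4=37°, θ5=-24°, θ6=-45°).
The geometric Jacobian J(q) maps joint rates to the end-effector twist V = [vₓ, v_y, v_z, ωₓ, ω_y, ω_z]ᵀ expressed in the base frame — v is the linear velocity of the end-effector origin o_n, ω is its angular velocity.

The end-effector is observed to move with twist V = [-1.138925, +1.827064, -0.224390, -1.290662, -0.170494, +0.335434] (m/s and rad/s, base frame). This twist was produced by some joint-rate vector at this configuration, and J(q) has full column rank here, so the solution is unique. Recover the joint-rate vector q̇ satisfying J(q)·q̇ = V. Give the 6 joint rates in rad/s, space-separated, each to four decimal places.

o_n = [0.2943, 0.0991, 1.6607]
J₁: ẑ×o_n = [-0.0991, 0.2943, 0.0000], ω = ẑ
J2: z=[-0.8480, -0.5299, 0.0000] o=[0.2756, -0.4410, 0.0000] → [-0.8800, 1.4083, -0.4481, -0.8480, -0.5299, 0.0000]
J3: z=[-0.4913, 0.7863, 0.3746] o=[-0.2869, -0.4656, -0.6861] → [1.6337, 1.3707, -0.7344, -0.4913, 0.7863, 0.3746]
J4: z=[-0.6031, -0.6175, 0.5050] o=[-0.0670, -0.0158, 0.1264] → [-1.0053, 1.1077, 0.1537, -0.6031, -0.6175, 0.5050]
J5: z=[-0.7706, 0.6146, -0.1688] o=[-0.0211, 0.2327, 0.8217] → [0.4931, 0.5932, -0.0909, -0.7706, 0.6146, -0.1688]
J6: z=[-0.6348, -0.7637, 0.1170] o=[-0.0388, 0.2939, 1.1251] → [-0.3862, 0.3789, 0.3780, -0.6348, -0.7637, 0.1170]
q̇ = J⁺·V = [0.2460, 0.6490, -0.2330, 0.7180, 0.8480, -0.3650]

0.2460 0.6490 -0.2330 0.7180 0.8480 -0.3650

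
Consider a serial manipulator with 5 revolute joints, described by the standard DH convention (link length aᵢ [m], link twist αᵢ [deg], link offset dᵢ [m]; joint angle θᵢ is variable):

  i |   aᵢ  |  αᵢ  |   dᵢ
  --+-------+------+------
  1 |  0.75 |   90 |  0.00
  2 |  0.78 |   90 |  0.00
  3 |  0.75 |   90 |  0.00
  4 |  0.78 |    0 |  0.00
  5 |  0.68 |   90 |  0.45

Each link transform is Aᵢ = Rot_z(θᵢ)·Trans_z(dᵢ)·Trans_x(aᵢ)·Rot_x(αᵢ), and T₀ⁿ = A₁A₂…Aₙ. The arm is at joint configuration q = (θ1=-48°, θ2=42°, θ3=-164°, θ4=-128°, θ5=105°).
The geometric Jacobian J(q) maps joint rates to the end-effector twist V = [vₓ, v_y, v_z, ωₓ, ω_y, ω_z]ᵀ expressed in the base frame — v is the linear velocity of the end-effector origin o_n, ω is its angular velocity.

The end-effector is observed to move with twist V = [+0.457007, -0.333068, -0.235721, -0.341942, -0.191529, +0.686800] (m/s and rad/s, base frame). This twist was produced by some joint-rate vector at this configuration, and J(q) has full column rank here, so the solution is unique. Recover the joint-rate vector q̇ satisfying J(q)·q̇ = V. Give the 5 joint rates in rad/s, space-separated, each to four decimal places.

0.8750 -0.2810 0.0820 -0.1300 0.8200

o_n = [-0.1323, -0.1306, 0.5170]
J₁: ẑ×o_n = [0.1306, -0.1323, 0.0000], ω = ẑ
J2: z=[-0.7431, -0.6691, 0.0000] o=[0.5018, -0.5574, 0.0000] → [-0.3459, 0.3842, -0.7415, -0.7431, -0.6691, 0.0000]
J3: z=[0.4477, -0.4973, -0.7431] o=[0.8897, -0.9881, 0.5219] → [0.6397, 0.7617, -0.1242, 0.4477, -0.4973, -0.7431]
J4: z=[-0.8514, -0.4910, -0.1844] o=[0.6848, -0.4516, 0.0395] → [-0.1752, 0.5573, -0.6745, -0.8514, -0.4910, -0.1844]
J5: z=[-0.8514, -0.4910, -0.1844] o=[0.5408, -0.4895, 0.8052] → [0.2077, -0.1212, -0.6361, -0.8514, -0.4910, -0.1844]
q̇ = J⁺·V = [0.8750, -0.2810, 0.0820, -0.1300, 0.8200]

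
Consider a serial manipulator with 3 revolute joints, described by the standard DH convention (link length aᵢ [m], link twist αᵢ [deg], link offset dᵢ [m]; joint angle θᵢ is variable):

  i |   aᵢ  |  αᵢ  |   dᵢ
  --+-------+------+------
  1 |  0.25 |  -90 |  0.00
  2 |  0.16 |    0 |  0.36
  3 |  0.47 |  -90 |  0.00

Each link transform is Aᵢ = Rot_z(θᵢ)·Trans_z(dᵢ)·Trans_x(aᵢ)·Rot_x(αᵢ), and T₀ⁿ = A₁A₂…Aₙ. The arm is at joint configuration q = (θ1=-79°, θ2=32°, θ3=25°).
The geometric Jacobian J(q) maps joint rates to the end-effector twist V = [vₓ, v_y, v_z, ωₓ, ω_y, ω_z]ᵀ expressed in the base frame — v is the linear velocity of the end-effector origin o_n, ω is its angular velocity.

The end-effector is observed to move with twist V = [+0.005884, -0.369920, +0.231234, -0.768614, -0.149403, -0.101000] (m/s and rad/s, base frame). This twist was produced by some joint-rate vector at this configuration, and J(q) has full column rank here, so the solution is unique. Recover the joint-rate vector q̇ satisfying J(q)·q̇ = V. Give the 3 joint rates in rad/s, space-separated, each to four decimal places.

o_n = [0.4758, -0.5612, -0.4790]
J₁: ẑ×o_n = [0.5612, 0.4758, -0.0000], ω = ẑ
J2: z=[0.9816, 0.1908, 0.0000] o=[0.0477, -0.2454, 0.0000] → [-0.0914, 0.4702, -0.3917, 0.9816, 0.1908, 0.0000]
J3: z=[0.9816, 0.1908, 0.0000] o=[0.4270, -0.3099, -0.0848] → [-0.0752, 0.3869, -0.2560, 0.9816, 0.1908, 0.0000]
q̇ = J⁺·V = [-0.1010, -0.2270, -0.5560]

-0.1010 -0.2270 -0.5560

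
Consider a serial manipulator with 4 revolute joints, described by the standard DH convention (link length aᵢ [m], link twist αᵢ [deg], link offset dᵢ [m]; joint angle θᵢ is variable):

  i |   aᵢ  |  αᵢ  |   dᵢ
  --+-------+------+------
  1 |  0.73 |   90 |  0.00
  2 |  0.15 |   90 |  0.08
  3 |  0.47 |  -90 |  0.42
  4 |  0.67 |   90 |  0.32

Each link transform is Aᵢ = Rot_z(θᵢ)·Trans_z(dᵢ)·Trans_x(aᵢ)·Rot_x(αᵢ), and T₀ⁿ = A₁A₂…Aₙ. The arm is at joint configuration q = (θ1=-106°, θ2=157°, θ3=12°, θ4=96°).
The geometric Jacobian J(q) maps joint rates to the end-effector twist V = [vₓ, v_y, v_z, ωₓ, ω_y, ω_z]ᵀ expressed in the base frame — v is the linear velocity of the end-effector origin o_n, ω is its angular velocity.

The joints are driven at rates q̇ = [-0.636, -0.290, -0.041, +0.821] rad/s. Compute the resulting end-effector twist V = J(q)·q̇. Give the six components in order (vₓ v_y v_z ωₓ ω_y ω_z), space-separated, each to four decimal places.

o_n = [-0.5120, -0.0579, -0.0413]
J₁: ẑ×o_n = [0.0579, -0.5120, 0.0000], ω = ẑ
J2: z=[-0.9613, 0.2756, 0.0000] o=[-0.2012, -0.7017, 0.0000] → [-0.0114, -0.0397, -0.5332, -0.9613, 0.2756, 0.0000]
J3: z=[-0.1077, -0.3756, 0.9205] o=[-0.2401, -0.5469, 0.0586] → [-0.4126, -0.2610, -0.1548, -0.1077, -0.3756, 0.9205]
J4: z=[-0.9930, 0.0856, -0.0812] o=[-0.2626, -0.2710, 0.6249] → [-0.0397, -0.6412, -0.1902, -0.9930, 0.0856, -0.0812]
V = J·q̇ = [-0.0492, -0.1786, 0.0048, -0.5321, 0.0058, -0.7404]

-0.0492 -0.1786 0.0048 -0.5321 0.0058 -0.7404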